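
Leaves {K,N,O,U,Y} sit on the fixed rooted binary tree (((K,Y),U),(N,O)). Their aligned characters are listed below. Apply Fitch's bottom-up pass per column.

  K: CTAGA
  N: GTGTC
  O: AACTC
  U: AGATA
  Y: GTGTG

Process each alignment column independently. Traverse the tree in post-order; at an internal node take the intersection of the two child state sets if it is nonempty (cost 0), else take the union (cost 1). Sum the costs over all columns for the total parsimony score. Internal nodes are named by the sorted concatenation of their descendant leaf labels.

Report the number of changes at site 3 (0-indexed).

1

KY@0: {C} ∪ {G} = {C,G} (union, +1)
KUY@0: {C,G} ∪ {A} = {A,C,G} (union, +1)
NO@0: {G} ∪ {A} = {A,G} (union, +1)
KNOUY@0: {A,C,G} ∩ {A,G} = {A,G} (intersection, +0)
KY@1: {T} ∩ {T} = {T} (intersection, +0)
KUY@1: {T} ∪ {G} = {G,T} (union, +1)
NO@1: {T} ∪ {A} = {A,T} (union, +1)
KNOUY@1: {G,T} ∩ {A,T} = {T} (intersection, +0)
KY@2: {A} ∪ {G} = {A,G} (union, +1)
KUY@2: {A,G} ∩ {A} = {A} (intersection, +0)
NO@2: {G} ∪ {C} = {C,G} (union, +1)
KNOUY@2: {A} ∪ {C,G} = {A,C,G} (union, +1)
KY@3: {G} ∪ {T} = {G,T} (union, +1)
KUY@3: {G,T} ∩ {T} = {T} (intersection, +0)
NO@3: {T} ∩ {T} = {T} (intersection, +0)
KNOUY@3: {T} ∩ {T} = {T} (intersection, +0)
KY@4: {A} ∪ {G} = {A,G} (union, +1)
KUY@4: {A,G} ∩ {A} = {A} (intersection, +0)
NO@4: {C} ∩ {C} = {C} (intersection, +0)
KNOUY@4: {A} ∪ {C} = {A,C} (union, +1)
per-site changes: [3, 2, 3, 1, 2]; total = 11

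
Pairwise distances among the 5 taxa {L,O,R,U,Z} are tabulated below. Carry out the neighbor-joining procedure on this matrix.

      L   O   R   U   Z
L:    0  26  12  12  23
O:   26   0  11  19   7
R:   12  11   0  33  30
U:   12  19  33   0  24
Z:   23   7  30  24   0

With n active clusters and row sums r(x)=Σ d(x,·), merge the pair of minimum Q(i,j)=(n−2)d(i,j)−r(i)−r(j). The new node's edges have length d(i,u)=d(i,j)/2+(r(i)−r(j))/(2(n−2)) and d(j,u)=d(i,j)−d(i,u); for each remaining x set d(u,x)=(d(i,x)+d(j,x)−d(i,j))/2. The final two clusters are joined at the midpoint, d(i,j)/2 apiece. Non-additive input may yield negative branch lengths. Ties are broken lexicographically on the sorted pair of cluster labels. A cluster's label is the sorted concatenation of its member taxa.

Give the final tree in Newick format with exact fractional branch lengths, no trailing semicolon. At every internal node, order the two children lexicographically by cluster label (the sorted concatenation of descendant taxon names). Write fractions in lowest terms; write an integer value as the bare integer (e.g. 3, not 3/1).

1. join O+Z (d=7, Q=-126) ⇒ OZ; edges |O|=0, |Z|=7
  updated: d(L,OZ)=21, d(OZ,R)=17, d(OZ,U)=18
2. join L+U (d=12, Q=-84) ⇒ LU; edges |L|=3/2, |U|=21/2
  updated: d(LU,OZ)=27/2, d(LU,R)=33/2
3. join LU+OZ (d=27/2, Q=-47) ⇒ LOUZ; edges |LU|=13/2, |OZ|=7
  updated: d(LOUZ,R)=10
4. join LOUZ+R (d=10) ⇒ LORUZ; edges |LOUZ|=5, |R|=5
final tree: (((L:3/2,U:21/2):13/2,(O:0,Z:7):7):5,R:5)
total length: 85/2

(((L:3/2,U:21/2):13/2,(O:0,Z:7):7):5,R:5)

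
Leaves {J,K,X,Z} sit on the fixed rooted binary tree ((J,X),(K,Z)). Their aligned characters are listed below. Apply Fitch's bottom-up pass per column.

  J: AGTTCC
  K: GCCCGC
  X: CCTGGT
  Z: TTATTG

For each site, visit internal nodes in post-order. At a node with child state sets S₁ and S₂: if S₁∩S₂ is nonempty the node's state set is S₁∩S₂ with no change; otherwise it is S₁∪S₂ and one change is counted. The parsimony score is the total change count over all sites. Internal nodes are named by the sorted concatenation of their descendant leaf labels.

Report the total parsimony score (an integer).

13

JX@0: {A} ∪ {C} = {A,C} (union, +1)
KZ@0: {G} ∪ {T} = {G,T} (union, +1)
JKXZ@0: {A,C} ∪ {G,T} = {A,C,G,T} (union, +1)
JX@1: {G} ∪ {C} = {C,G} (union, +1)
KZ@1: {C} ∪ {T} = {C,T} (union, +1)
JKXZ@1: {C,G} ∩ {C,T} = {C} (intersection, +0)
JX@2: {T} ∩ {T} = {T} (intersection, +0)
KZ@2: {C} ∪ {A} = {A,C} (union, +1)
JKXZ@2: {T} ∪ {A,C} = {A,C,T} (union, +1)
JX@3: {T} ∪ {G} = {G,T} (union, +1)
KZ@3: {C} ∪ {T} = {C,T} (union, +1)
JKXZ@3: {G,T} ∩ {C,T} = {T} (intersection, +0)
JX@4: {C} ∪ {G} = {C,G} (union, +1)
KZ@4: {G} ∪ {T} = {G,T} (union, +1)
JKXZ@4: {C,G} ∩ {G,T} = {G} (intersection, +0)
JX@5: {C} ∪ {T} = {C,T} (union, +1)
KZ@5: {C} ∪ {G} = {C,G} (union, +1)
JKXZ@5: {C,T} ∩ {C,G} = {C} (intersection, +0)
per-site changes: [3, 2, 2, 2, 2, 2]; total = 13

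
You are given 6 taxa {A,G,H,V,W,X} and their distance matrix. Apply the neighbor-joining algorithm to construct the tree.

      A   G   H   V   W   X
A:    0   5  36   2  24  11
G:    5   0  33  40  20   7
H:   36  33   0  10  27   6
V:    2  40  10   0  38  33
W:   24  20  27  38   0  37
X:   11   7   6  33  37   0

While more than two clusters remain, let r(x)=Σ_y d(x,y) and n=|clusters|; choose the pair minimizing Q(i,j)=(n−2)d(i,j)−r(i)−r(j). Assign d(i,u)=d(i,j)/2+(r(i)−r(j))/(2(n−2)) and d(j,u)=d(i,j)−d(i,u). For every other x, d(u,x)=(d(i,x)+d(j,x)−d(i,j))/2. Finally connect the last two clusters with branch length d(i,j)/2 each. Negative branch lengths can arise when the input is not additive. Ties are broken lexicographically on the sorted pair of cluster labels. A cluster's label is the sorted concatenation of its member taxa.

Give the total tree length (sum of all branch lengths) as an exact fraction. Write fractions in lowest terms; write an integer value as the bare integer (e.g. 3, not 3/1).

1. join H+V (d=10, Q=-195) ⇒ HV; edges |H|=29/8, |V|=51/8
  updated: d(A,HV)=14, d(G,HV)=63/2, d(HV,W)=55/2, d(HV,X)=29/2
2. join HV+W (d=55/2, Q=-227/2) ⇒ HVW; edges |HV|=41/4, |W|=69/4
  updated: d(A,HVW)=21/4, d(G,HVW)=12, d(HVW,X)=12
3. join A+HVW (d=21/4, Q=-40) ⇒ AHVW; edges |A|=5/8, |HVW|=37/8
  updated: d(AHVW,G)=47/8, d(AHVW,X)=71/8
4. join AHVW+G (d=47/8, Q=-87/4) ⇒ AGHVW; edges |AHVW|=31/8, |G|=2
  updated: d(AGHVW,X)=5
5. join AGHVW+X (d=5) ⇒ AGHVWX; edges |AGHVW|=5/2, |X|=5/2
final tree: (((A:5/8,((H:29/8,V:51/8):41/4,W:69/4):37/8):31/8,G:2):5/2,X:5/2)
total length: 429/8

429/8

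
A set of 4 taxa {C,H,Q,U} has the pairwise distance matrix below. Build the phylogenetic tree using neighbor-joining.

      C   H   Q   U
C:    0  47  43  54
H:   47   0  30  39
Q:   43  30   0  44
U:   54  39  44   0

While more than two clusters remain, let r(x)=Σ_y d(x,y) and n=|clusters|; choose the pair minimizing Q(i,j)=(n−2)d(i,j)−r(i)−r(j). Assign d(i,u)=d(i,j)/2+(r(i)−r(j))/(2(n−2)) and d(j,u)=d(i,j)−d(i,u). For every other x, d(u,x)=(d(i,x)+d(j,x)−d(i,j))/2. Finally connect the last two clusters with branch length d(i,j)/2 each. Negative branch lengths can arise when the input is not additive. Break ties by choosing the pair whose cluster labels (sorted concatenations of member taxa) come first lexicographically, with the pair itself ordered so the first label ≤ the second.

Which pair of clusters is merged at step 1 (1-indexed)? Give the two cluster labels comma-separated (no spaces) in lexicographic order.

C,Q

iteration 1: select C,Q (d=43, Q=-175); attach at lengths (113/4, 59/4); label the merged cluster CQ
  updated: d(CQ,H)=17, d(CQ,U)=55/2
iteration 2: select CQ,H (d=17, Q=-167/2); attach at lengths (11/4, 57/4); label the merged cluster CHQ
  updated: d(CHQ,U)=99/4
iteration 3: select CHQ,U (d=99/4); attach at lengths (99/8, 99/8); label the merged cluster CHQU
final tree: (((C:113/4,Q:59/4):11/4,H:57/4):99/8,U:99/8)
total length: 339/4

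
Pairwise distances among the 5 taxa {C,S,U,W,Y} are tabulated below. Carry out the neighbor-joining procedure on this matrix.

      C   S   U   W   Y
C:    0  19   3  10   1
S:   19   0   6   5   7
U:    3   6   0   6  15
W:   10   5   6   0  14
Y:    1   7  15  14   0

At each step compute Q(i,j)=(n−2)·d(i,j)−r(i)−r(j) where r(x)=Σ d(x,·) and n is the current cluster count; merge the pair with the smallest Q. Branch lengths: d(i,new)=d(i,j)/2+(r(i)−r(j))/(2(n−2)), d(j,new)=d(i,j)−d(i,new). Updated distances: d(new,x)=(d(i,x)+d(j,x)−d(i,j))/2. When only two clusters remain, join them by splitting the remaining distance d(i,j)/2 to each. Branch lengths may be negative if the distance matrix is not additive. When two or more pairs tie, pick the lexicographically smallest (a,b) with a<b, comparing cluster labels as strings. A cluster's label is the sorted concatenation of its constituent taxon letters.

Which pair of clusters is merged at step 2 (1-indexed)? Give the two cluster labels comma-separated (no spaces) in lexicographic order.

CY,U

iteration 1: select C,Y (d=1, Q=-67); attach at lengths (-1/6, 7/6); label the merged cluster CY
  updated: d(CY,S)=25/2, d(CY,U)=17/2, d(CY,W)=23/2
iteration 2: select CY,U (d=17/2, Q=-36); attach at lengths (29/4, 5/4); label the merged cluster CUY
  updated: d(CUY,S)=5, d(CUY,W)=9/2
iteration 3: select CUY,S (d=5, Q=-29/2); attach at lengths (9/4, 11/4); label the merged cluster CSUY
  updated: d(CSUY,W)=9/4
iteration 4: select CSUY,W (d=9/4); attach at lengths (9/8, 9/8); label the merged cluster CSUWY
final tree: ((((C:-1/6,Y:7/6):29/4,U:5/4):9/4,S:11/4):9/8,W:9/8)
total length: 67/4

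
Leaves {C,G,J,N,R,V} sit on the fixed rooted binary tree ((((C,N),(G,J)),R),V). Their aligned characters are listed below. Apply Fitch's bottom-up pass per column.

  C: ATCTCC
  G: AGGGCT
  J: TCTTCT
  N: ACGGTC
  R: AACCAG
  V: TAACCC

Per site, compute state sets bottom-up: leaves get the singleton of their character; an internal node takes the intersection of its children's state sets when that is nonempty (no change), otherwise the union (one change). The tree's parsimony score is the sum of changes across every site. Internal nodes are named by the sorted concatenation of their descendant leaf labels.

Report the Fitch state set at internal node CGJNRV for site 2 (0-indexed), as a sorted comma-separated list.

CN@0: {A} ∩ {A} = {A} (intersection, +0)
GJ@0: {A} ∪ {T} = {A,T} (union, +1)
CGJN@0: {A} ∩ {A,T} = {A} (intersection, +0)
CGJNR@0: {A} ∩ {A} = {A} (intersection, +0)
CGJNRV@0: {A} ∪ {T} = {A,T} (union, +1)
CN@1: {T} ∪ {C} = {C,T} (union, +1)
GJ@1: {G} ∪ {C} = {C,G} (union, +1)
CGJN@1: {C,T} ∩ {C,G} = {C} (intersection, +0)
CGJNR@1: {C} ∪ {A} = {A,C} (union, +1)
CGJNRV@1: {A,C} ∩ {A} = {A} (intersection, +0)
CN@2: {C} ∪ {G} = {C,G} (union, +1)
GJ@2: {G} ∪ {T} = {G,T} (union, +1)
CGJN@2: {C,G} ∩ {G,T} = {G} (intersection, +0)
CGJNR@2: {G} ∪ {C} = {C,G} (union, +1)
CGJNRV@2: {C,G} ∪ {A} = {A,C,G} (union, +1)
CN@3: {T} ∪ {G} = {G,T} (union, +1)
GJ@3: {G} ∪ {T} = {G,T} (union, +1)
CGJN@3: {G,T} ∩ {G,T} = {G,T} (intersection, +0)
CGJNR@3: {G,T} ∪ {C} = {C,G,T} (union, +1)
CGJNRV@3: {C,G,T} ∩ {C} = {C} (intersection, +0)
CN@4: {C} ∪ {T} = {C,T} (union, +1)
GJ@4: {C} ∩ {C} = {C} (intersection, +0)
CGJN@4: {C,T} ∩ {C} = {C} (intersection, +0)
CGJNR@4: {C} ∪ {A} = {A,C} (union, +1)
CGJNRV@4: {A,C} ∩ {C} = {C} (intersection, +0)
CN@5: {C} ∩ {C} = {C} (intersection, +0)
GJ@5: {T} ∩ {T} = {T} (intersection, +0)
CGJN@5: {C} ∪ {T} = {C,T} (union, +1)
CGJNR@5: {C,T} ∪ {G} = {C,G,T} (union, +1)
CGJNRV@5: {C,G,T} ∩ {C} = {C} (intersection, +0)
per-site changes: [2, 3, 4, 3, 2, 2]; total = 16

A,C,G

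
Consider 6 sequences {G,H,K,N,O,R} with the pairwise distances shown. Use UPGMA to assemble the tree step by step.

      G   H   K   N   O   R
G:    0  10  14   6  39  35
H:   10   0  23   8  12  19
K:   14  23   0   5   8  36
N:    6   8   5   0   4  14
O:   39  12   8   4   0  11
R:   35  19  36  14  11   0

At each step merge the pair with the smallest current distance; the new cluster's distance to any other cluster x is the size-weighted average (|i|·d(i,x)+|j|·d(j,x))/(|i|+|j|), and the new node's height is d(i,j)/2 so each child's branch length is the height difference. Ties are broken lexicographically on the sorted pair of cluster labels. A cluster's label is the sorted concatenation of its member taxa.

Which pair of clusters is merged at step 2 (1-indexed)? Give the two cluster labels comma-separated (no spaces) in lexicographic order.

step 1: merge (N,O) at d=4; branch lengths N→2, O→2; new cluster NO
  updated: d(G,NO)=45/2, d(H,NO)=10, d(K,NO)=13/2, d(NO,R)=25/2
step 2: merge (K,NO) at d=13/2; branch lengths K→13/4, NO→5/4; new cluster KNO
  updated: d(G,KNO)=59/3, d(H,KNO)=43/3, d(KNO,R)=61/3
step 3: merge (G,H) at d=10; branch lengths G→5, H→5; new cluster GH
  updated: d(GH,KNO)=17, d(GH,R)=27
step 4: merge (GH,KNO) at d=17; branch lengths GH→7/2, KNO→21/4; new cluster GHKNO
  updated: d(GHKNO,R)=23
step 5: merge (GHKNO,R) at d=23; branch lengths GHKNO→3, R→23/2; new cluster GHKNOR
final tree: (((G:5,H:5):7/2,(K:13/4,(N:2,O:2):5/4):21/4):3,R:23/2)
total length: 167/4

K,NO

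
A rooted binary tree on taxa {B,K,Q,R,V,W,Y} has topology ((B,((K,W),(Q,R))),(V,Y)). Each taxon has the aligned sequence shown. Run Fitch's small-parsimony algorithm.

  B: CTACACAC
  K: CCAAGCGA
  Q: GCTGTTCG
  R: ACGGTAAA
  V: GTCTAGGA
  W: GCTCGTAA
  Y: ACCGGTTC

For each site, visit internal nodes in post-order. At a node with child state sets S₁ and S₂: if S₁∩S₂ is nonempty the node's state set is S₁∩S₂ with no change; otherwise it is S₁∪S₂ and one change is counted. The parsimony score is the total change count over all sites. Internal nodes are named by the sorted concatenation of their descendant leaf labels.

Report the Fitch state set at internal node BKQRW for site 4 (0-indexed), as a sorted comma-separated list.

[col 0] KW: children K:{C}, W:{G} ∪→ {C,G}; cost 1
[col 0] QR: children Q:{G}, R:{A} ∪→ {A,G}; cost 1
[col 0] KQRW: children KW:{C,G}, QR:{A,G} ∩→ {G}; cost 0
[col 0] BKQRW: children B:{C}, KQRW:{G} ∪→ {C,G}; cost 1
[col 0] VY: children V:{G}, Y:{A} ∪→ {A,G}; cost 1
[col 0] BKQRVWY: children BKQRW:{C,G}, VY:{A,G} ∩→ {G}; cost 0
[col 1] KW: children K:{C}, W:{C} ∩→ {C}; cost 0
[col 1] QR: children Q:{C}, R:{C} ∩→ {C}; cost 0
[col 1] KQRW: children KW:{C}, QR:{C} ∩→ {C}; cost 0
[col 1] BKQRW: children B:{T}, KQRW:{C} ∪→ {C,T}; cost 1
[col 1] VY: children V:{T}, Y:{C} ∪→ {C,T}; cost 1
[col 1] BKQRVWY: children BKQRW:{C,T}, VY:{C,T} ∩→ {C,T}; cost 0
[col 2] KW: children K:{A}, W:{T} ∪→ {A,T}; cost 1
[col 2] QR: children Q:{T}, R:{G} ∪→ {G,T}; cost 1
[col 2] KQRW: children KW:{A,T}, QR:{G,T} ∩→ {T}; cost 0
[col 2] BKQRW: children B:{A}, KQRW:{T} ∪→ {A,T}; cost 1
[col 2] VY: children V:{C}, Y:{C} ∩→ {C}; cost 0
[col 2] BKQRVWY: children BKQRW:{A,T}, VY:{C} ∪→ {A,C,T}; cost 1
[col 3] KW: children K:{A}, W:{C} ∪→ {A,C}; cost 1
[col 3] QR: children Q:{G}, R:{G} ∩→ {G}; cost 0
[col 3] KQRW: children KW:{A,C}, QR:{G} ∪→ {A,C,G}; cost 1
[col 3] BKQRW: children B:{C}, KQRW:{A,C,G} ∩→ {C}; cost 0
[col 3] VY: children V:{T}, Y:{G} ∪→ {G,T}; cost 1
[col 3] BKQRVWY: children BKQRW:{C}, VY:{G,T} ∪→ {C,G,T}; cost 1
[col 4] KW: children K:{G}, W:{G} ∩→ {G}; cost 0
[col 4] QR: children Q:{T}, R:{T} ∩→ {T}; cost 0
[col 4] KQRW: children KW:{G}, QR:{T} ∪→ {G,T}; cost 1
[col 4] BKQRW: children B:{A}, KQRW:{G,T} ∪→ {A,G,T}; cost 1
[col 4] VY: children V:{A}, Y:{G} ∪→ {A,G}; cost 1
[col 4] BKQRVWY: children BKQRW:{A,G,T}, VY:{A,G} ∩→ {A,G}; cost 0
[col 5] KW: children K:{C}, W:{T} ∪→ {C,T}; cost 1
[col 5] QR: children Q:{T}, R:{A} ∪→ {A,T}; cost 1
[col 5] KQRW: children KW:{C,T}, QR:{A,T} ∩→ {T}; cost 0
[col 5] BKQRW: children B:{C}, KQRW:{T} ∪→ {C,T}; cost 1
[col 5] VY: children V:{G}, Y:{T} ∪→ {G,T}; cost 1
[col 5] BKQRVWY: children BKQRW:{C,T}, VY:{G,T} ∩→ {T}; cost 0
[col 6] KW: children K:{G}, W:{A} ∪→ {A,G}; cost 1
[col 6] QR: children Q:{C}, R:{A} ∪→ {A,C}; cost 1
[col 6] KQRW: children KW:{A,G}, QR:{A,C} ∩→ {A}; cost 0
[col 6] BKQRW: children B:{A}, KQRW:{A} ∩→ {A}; cost 0
[col 6] VY: children V:{G}, Y:{T} ∪→ {G,T}; cost 1
[col 6] BKQRVWY: children BKQRW:{A}, VY:{G,T} ∪→ {A,G,T}; cost 1
[col 7] KW: children K:{A}, W:{A} ∩→ {A}; cost 0
[col 7] QR: children Q:{G}, R:{A} ∪→ {A,G}; cost 1
[col 7] KQRW: children KW:{A}, QR:{A,G} ∩→ {A}; cost 0
[col 7] BKQRW: children B:{C}, KQRW:{A} ∪→ {A,C}; cost 1
[col 7] VY: children V:{A}, Y:{C} ∪→ {A,C}; cost 1
[col 7] BKQRVWY: children BKQRW:{A,C}, VY:{A,C} ∩→ {A,C}; cost 0
per-site changes: [4, 2, 4, 4, 3, 4, 4, 3]; total = 28

A,G,T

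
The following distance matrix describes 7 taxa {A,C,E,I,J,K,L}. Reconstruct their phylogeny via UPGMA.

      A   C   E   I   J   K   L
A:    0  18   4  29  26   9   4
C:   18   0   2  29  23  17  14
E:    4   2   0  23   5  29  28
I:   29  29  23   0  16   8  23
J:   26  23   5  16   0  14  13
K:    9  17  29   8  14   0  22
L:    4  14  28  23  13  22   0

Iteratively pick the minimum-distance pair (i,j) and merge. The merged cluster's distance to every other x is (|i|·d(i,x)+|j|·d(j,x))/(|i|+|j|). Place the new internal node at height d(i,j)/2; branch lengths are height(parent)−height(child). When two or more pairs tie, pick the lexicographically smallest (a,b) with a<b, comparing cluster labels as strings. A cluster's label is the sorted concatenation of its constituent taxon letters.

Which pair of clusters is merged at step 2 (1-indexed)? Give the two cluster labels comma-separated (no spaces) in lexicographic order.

step 1: merge (C,E) at d=2; branch lengths C→1, E→1; new cluster CE
  updated: d(A,CE)=11, d(CE,I)=26, d(CE,J)=14, d(CE,K)=23, d(CE,L)=21
step 2: merge (A,L) at d=4; branch lengths A→2, L→2; new cluster AL
  updated: d(AL,CE)=16, d(AL,I)=26, d(AL,J)=39/2, d(AL,K)=31/2
step 3: merge (I,K) at d=8; branch lengths I→4, K→4; new cluster IK
  updated: d(AL,IK)=83/4, d(CE,IK)=49/2, d(IK,J)=15
step 4: merge (CE,J) at d=14; branch lengths CE→6, J→7; new cluster CEJ
  updated: d(AL,CEJ)=103/6, d(CEJ,IK)=64/3
step 5: merge (AL,CEJ) at d=103/6; branch lengths AL→79/12, CEJ→19/12; new cluster ACEJL
  updated: d(ACEJL,IK)=211/10
step 6: merge (ACEJL,IK) at d=211/10; branch lengths ACEJL→59/30, IK→131/20; new cluster ACEIJKL
final tree: (((A:2,L:2):79/12,((C:1,E:1):6,J:7):19/12):59/30,(I:4,K:4):131/20)
total length: 2621/60

A,L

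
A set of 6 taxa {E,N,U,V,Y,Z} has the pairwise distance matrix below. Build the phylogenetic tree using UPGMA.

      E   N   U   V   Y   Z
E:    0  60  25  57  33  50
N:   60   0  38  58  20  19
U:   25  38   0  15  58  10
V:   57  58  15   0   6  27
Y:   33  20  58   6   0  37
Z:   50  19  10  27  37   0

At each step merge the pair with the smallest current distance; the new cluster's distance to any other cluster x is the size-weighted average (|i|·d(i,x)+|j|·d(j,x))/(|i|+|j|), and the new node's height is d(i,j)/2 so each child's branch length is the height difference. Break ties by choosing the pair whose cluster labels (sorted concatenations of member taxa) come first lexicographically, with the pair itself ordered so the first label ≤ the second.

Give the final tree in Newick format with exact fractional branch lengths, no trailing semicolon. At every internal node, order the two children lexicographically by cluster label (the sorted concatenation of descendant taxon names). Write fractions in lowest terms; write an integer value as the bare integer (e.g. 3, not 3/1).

(E:45/2,((N:57/4,(U:5,Z:5):37/4):11/3,(V:3,Y:3):179/12):55/12)

step 1: merge (V,Y) at d=6; branch lengths V→3, Y→3; new cluster VY
  updated: d(E,VY)=45, d(N,VY)=39, d(U,VY)=73/2, d(VY,Z)=32
step 2: merge (U,Z) at d=10; branch lengths U→5, Z→5; new cluster UZ
  updated: d(E,UZ)=75/2, d(N,UZ)=57/2, d(UZ,VY)=137/4
step 3: merge (N,UZ) at d=57/2; branch lengths N→57/4, UZ→37/4; new cluster NUZ
  updated: d(E,NUZ)=45, d(NUZ,VY)=215/6
step 4: merge (NUZ,VY) at d=215/6; branch lengths NUZ→11/3, VY→179/12; new cluster NUVYZ
  updated: d(E,NUVYZ)=45
step 5: merge (E,NUVYZ) at d=45; branch lengths E→45/2, NUVYZ→55/12; new cluster ENUVYZ
final tree: (E:45/2,((N:57/4,(U:5,Z:5):37/4):11/3,(V:3,Y:3):179/12):55/12)
total length: 511/6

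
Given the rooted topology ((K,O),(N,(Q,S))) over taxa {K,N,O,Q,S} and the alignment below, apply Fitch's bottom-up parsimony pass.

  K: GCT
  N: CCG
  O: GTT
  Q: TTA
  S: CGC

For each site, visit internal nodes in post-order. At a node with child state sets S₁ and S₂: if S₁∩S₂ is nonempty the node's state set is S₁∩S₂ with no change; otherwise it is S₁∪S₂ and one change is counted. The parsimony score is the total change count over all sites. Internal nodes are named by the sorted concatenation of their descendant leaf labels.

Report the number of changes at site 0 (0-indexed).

KO@0: {G} ∩ {G} = {G} (intersection, +0)
QS@0: {T} ∪ {C} = {C,T} (union, +1)
NQS@0: {C} ∩ {C,T} = {C} (intersection, +0)
KNOQS@0: {G} ∪ {C} = {C,G} (union, +1)
KO@1: {C} ∪ {T} = {C,T} (union, +1)
QS@1: {T} ∪ {G} = {G,T} (union, +1)
NQS@1: {C} ∪ {G,T} = {C,G,T} (union, +1)
KNOQS@1: {C,T} ∩ {C,G,T} = {C,T} (intersection, +0)
KO@2: {T} ∩ {T} = {T} (intersection, +0)
QS@2: {A} ∪ {C} = {A,C} (union, +1)
NQS@2: {G} ∪ {A,C} = {A,C,G} (union, +1)
KNOQS@2: {T} ∪ {A,C,G} = {A,C,G,T} (union, +1)
per-site changes: [2, 3, 3]; total = 8

2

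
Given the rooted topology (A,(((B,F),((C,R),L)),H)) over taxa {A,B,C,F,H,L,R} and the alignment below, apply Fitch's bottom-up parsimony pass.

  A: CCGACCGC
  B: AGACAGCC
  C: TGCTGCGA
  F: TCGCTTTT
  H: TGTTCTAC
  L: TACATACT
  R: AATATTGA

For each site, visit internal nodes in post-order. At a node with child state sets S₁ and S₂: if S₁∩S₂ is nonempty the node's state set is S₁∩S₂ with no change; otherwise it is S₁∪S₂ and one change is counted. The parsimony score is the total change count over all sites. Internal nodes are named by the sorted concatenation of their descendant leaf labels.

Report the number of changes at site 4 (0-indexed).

BF@0: {A} ∪ {T} = {A,T} (union, +1)
CR@0: {T} ∪ {A} = {A,T} (union, +1)
CLR@0: {A,T} ∩ {T} = {T} (intersection, +0)
BCFLR@0: {A,T} ∩ {T} = {T} (intersection, +0)
BCFHLR@0: {T} ∩ {T} = {T} (intersection, +0)
ABCFHLR@0: {C} ∪ {T} = {C,T} (union, +1)
BF@1: {G} ∪ {C} = {C,G} (union, +1)
CR@1: {G} ∪ {A} = {A,G} (union, +1)
CLR@1: {A,G} ∩ {A} = {A} (intersection, +0)
BCFLR@1: {C,G} ∪ {A} = {A,C,G} (union, +1)
BCFHLR@1: {A,C,G} ∩ {G} = {G} (intersection, +0)
ABCFHLR@1: {C} ∪ {G} = {C,G} (union, +1)
BF@2: {A} ∪ {G} = {A,G} (union, +1)
CR@2: {C} ∪ {T} = {C,T} (union, +1)
CLR@2: {C,T} ∩ {C} = {C} (intersection, +0)
BCFLR@2: {A,G} ∪ {C} = {A,C,G} (union, +1)
BCFHLR@2: {A,C,G} ∪ {T} = {A,C,G,T} (union, +1)
ABCFHLR@2: {G} ∩ {A,C,G,T} = {G} (intersection, +0)
BF@3: {C} ∩ {C} = {C} (intersection, +0)
CR@3: {T} ∪ {A} = {A,T} (union, +1)
CLR@3: {A,T} ∩ {A} = {A} (intersection, +0)
BCFLR@3: {C} ∪ {A} = {A,C} (union, +1)
BCFHLR@3: {A,C} ∪ {T} = {A,C,T} (union, +1)
ABCFHLR@3: {A} ∩ {A,C,T} = {A} (intersection, +0)
BF@4: {A} ∪ {T} = {A,T} (union, +1)
CR@4: {G} ∪ {T} = {G,T} (union, +1)
CLR@4: {G,T} ∩ {T} = {T} (intersection, +0)
BCFLR@4: {A,T} ∩ {T} = {T} (intersection, +0)
BCFHLR@4: {T} ∪ {C} = {C,T} (union, +1)
ABCFHLR@4: {C} ∩ {C,T} = {C} (intersection, +0)
BF@5: {G} ∪ {T} = {G,T} (union, +1)
CR@5: {C} ∪ {T} = {C,T} (union, +1)
CLR@5: {C,T} ∪ {A} = {A,C,T} (union, +1)
BCFLR@5: {G,T} ∩ {A,C,T} = {T} (intersection, +0)
BCFHLR@5: {T} ∩ {T} = {T} (intersection, +0)
ABCFHLR@5: {C} ∪ {T} = {C,T} (union, +1)
BF@6: {C} ∪ {T} = {C,T} (union, +1)
CR@6: {G} ∩ {G} = {G} (intersection, +0)
CLR@6: {G} ∪ {C} = {C,G} (union, +1)
BCFLR@6: {C,T} ∩ {C,G} = {C} (intersection, +0)
BCFHLR@6: {C} ∪ {A} = {A,C} (union, +1)
ABCFHLR@6: {G} ∪ {A,C} = {A,C,G} (union, +1)
BF@7: {C} ∪ {T} = {C,T} (union, +1)
CR@7: {A} ∩ {A} = {A} (intersection, +0)
CLR@7: {A} ∪ {T} = {A,T} (union, +1)
BCFLR@7: {C,T} ∩ {A,T} = {T} (intersection, +0)
BCFHLR@7: {T} ∪ {C} = {C,T} (union, +1)
ABCFHLR@7: {C} ∩ {C,T} = {C} (intersection, +0)
per-site changes: [3, 4, 4, 3, 3, 4, 4, 3]; total = 28

3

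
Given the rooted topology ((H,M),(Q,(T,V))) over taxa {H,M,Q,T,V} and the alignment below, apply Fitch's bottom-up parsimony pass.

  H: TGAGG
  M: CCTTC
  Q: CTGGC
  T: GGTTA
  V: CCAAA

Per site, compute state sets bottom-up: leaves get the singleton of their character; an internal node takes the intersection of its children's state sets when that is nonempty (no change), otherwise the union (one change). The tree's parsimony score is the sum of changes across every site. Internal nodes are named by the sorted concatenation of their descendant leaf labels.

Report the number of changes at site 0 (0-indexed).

2

site 0, node HM: H={T} ∪ M={C} → {C,T} (+1)
site 0, node TV: T={G} ∪ V={C} → {C,G} (+1)
site 0, node QTV: Q={C} ∩ TV={C,G} → {C} (+0)
site 0, node HMQTV: HM={C,T} ∩ QTV={C} → {C} (+0)
site 1, node HM: H={G} ∪ M={C} → {C,G} (+1)
site 1, node TV: T={G} ∪ V={C} → {C,G} (+1)
site 1, node QTV: Q={T} ∪ TV={C,G} → {C,G,T} (+1)
site 1, node HMQTV: HM={C,G} ∩ QTV={C,G,T} → {C,G} (+0)
site 2, node HM: H={A} ∪ M={T} → {A,T} (+1)
site 2, node TV: T={T} ∪ V={A} → {A,T} (+1)
site 2, node QTV: Q={G} ∪ TV={A,T} → {A,G,T} (+1)
site 2, node HMQTV: HM={A,T} ∩ QTV={A,G,T} → {A,T} (+0)
site 3, node HM: H={G} ∪ M={T} → {G,T} (+1)
site 3, node TV: T={T} ∪ V={A} → {A,T} (+1)
site 3, node QTV: Q={G} ∪ TV={A,T} → {A,G,T} (+1)
site 3, node HMQTV: HM={G,T} ∩ QTV={A,G,T} → {G,T} (+0)
site 4, node HM: H={G} ∪ M={C} → {C,G} (+1)
site 4, node TV: T={A} ∩ V={A} → {A} (+0)
site 4, node QTV: Q={C} ∪ TV={A} → {A,C} (+1)
site 4, node HMQTV: HM={C,G} ∩ QTV={A,C} → {C} (+0)
per-site changes: [2, 3, 3, 3, 2]; total = 13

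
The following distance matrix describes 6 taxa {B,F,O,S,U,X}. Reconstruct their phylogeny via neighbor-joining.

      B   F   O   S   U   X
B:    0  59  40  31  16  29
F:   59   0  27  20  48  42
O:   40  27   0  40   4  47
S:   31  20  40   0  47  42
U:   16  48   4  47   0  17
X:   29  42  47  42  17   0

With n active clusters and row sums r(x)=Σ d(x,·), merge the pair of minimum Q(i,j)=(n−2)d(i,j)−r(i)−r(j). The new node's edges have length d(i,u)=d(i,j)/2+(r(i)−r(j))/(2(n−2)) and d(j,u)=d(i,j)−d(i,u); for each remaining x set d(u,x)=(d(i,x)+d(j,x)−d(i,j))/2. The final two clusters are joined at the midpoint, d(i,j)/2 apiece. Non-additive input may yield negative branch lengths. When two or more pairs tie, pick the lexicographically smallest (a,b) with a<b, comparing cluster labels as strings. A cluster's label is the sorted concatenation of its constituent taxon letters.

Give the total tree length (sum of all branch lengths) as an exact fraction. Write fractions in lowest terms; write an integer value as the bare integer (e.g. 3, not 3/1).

step 1: merge (F,S) at d=20, Q=-296; branch lengths F→12, S→8; new cluster FS
  updated: d(B,FS)=35, d(FS,O)=47/2, d(FS,U)=75/2, d(FS,X)=32
step 2: merge (O,U) at d=4, Q=-177; branch lengths O→26/3, U→-14/3; new cluster OU
  updated: d(B,OU)=26, d(FS,OU)=57/2, d(OU,X)=30
step 3: merge (B,X) at d=29, Q=-123; branch lengths B→57/4, X→59/4; new cluster BX
  updated: d(BX,FS)=19, d(BX,OU)=27/2
step 4: merge (BX,FS) at d=19, Q=-61; branch lengths BX→2, FS→17; new cluster BFSX
  updated: d(BFSX,OU)=23/2
step 5: merge (BFSX,OU) at d=23/2; branch lengths BFSX→23/4, OU→23/4; new cluster BFOSUX
final tree: (((B:57/4,X:59/4):2,(F:12,S:8):17):23/4,(O:26/3,U:-14/3):23/4)
total length: 167/2

167/2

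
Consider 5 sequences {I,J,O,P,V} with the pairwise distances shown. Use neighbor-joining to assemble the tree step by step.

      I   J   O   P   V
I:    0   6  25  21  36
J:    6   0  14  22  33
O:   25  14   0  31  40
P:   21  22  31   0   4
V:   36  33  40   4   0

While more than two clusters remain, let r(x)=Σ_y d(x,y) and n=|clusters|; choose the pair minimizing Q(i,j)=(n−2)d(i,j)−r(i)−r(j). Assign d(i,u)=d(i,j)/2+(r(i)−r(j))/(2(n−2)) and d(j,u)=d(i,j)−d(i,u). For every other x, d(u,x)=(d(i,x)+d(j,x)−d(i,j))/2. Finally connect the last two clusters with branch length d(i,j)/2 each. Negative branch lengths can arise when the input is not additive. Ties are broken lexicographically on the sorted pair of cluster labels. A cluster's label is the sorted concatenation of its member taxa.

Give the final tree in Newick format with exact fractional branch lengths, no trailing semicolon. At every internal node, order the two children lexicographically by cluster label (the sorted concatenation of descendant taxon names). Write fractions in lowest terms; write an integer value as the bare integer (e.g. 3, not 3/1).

(((I:6,J:0):3,O:27/2):10,(P:-23/6,V:47/6):10)

step 1: merge (P,V) at d=4, Q=-179; branch lengths P→-23/6, V→47/6; new cluster PV
  updated: d(I,PV)=53/2, d(J,PV)=51/2, d(O,PV)=67/2
step 2: merge (I,J) at d=6, Q=-91; branch lengths I→6, J→0; new cluster IJ
  updated: d(IJ,O)=33/2, d(IJ,PV)=23
step 3: merge (IJ,O) at d=33/2, Q=-73; branch lengths IJ→3, O→27/2; new cluster IJO
  updated: d(IJO,PV)=20
step 4: merge (IJO,PV) at d=20; branch lengths IJO→10, PV→10; new cluster IJOPV
final tree: (((I:6,J:0):3,O:27/2):10,(P:-23/6,V:47/6):10)
total length: 93/2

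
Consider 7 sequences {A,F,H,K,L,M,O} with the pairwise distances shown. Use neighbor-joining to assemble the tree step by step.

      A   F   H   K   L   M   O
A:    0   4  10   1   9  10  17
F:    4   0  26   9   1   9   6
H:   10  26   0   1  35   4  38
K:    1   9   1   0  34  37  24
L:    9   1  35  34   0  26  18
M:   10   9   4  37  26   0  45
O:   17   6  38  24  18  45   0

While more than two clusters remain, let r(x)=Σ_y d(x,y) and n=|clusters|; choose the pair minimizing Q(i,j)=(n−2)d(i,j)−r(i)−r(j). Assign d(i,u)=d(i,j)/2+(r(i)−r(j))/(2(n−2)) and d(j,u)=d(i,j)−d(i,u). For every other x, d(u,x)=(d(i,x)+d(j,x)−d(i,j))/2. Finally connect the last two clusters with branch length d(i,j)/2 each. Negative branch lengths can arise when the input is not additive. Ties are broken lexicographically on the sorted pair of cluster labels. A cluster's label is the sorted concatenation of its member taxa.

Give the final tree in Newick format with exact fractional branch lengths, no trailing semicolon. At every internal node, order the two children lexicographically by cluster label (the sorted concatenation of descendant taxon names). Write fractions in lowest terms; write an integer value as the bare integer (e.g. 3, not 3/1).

((((A:-127/24,((H:3/10,M:37/10):183/16,K:89/16):31/24):11,O:89/8):3/8,F:-11/2):13/4,L:13/4)

1. join H+M (d=4, Q=-225) ⇒ HM; edges |H|=3/10, |M|=37/10
  updated: d(A,HM)=8, d(F,HM)=31/2, d(HM,K)=17, d(HM,L)=57/2, d(HM,O)=79/2
2. join HM+K (d=17, Q=-251/2) ⇒ HKM; edges |HM|=183/16, |K|=89/16
  updated: d(A,HKM)=-4, d(F,HKM)=15/4, d(HKM,L)=91/4, d(HKM,O)=93/4
3. join A+HKM (d=-4, Q=-335/4) ⇒ AHKM; edges |A|=-127/24, |HKM|=31/24
  updated: d(AHKM,F)=47/8, d(AHKM,L)=143/8, d(AHKM,O)=177/8
4. join AHKM+O (d=177/8, Q=-191/4) ⇒ AHKMO; edges |AHKM|=11, |O|=89/8
  updated: d(AHKMO,F)=-41/8, d(AHKMO,L)=55/8
5. join AHKMO+F (d=-41/8, Q=-11/4) ⇒ AFHKMO; edges |AHKMO|=3/8, |F|=-11/2
  updated: d(AFHKMO,L)=13/2
6. join AFHKMO+L (d=13/2) ⇒ AFHKLMO; edges |AFHKMO|=13/4, |L|=13/4
final tree: ((((A:-127/24,((H:3/10,M:37/10):183/16,K:89/16):31/24):11,O:89/8):3/8,F:-11/2):13/4,L:13/4)
total length: 81/2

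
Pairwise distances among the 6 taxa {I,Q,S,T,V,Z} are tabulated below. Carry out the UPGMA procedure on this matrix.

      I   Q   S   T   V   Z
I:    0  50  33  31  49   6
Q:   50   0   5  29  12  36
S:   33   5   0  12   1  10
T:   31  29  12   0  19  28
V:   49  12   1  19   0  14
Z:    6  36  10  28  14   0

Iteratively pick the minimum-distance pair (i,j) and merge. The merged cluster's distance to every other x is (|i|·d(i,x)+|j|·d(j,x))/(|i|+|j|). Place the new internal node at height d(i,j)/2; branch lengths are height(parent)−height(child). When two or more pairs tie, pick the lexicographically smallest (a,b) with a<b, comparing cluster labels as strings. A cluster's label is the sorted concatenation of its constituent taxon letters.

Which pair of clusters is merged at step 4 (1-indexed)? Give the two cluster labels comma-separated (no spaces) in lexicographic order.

QSV,T

iteration 1: select S,V (d=1); attach at lengths (1/2, 1/2); label the merged cluster SV
  updated: d(I,SV)=41, d(Q,SV)=17/2, d(SV,T)=31/2, d(SV,Z)=12
iteration 2: select I,Z (d=6); attach at lengths (3, 3); label the merged cluster IZ
  updated: d(IZ,Q)=43, d(IZ,SV)=53/2, d(IZ,T)=59/2
iteration 3: select Q,SV (d=17/2); attach at lengths (17/4, 15/4); label the merged cluster QSV
  updated: d(IZ,QSV)=32, d(QSV,T)=20
iteration 4: select QSV,T (d=20); attach at lengths (23/4, 10); label the merged cluster QSTV
  updated: d(IZ,QSTV)=251/8
iteration 5: select IZ,QSTV (d=251/8); attach at lengths (203/16, 91/16); label the merged cluster IQSTVZ
final tree: ((I:3,Z:3):203/16,((Q:17/4,(S:1/2,V:1/2):15/4):23/4,T:10):91/16)
total length: 393/8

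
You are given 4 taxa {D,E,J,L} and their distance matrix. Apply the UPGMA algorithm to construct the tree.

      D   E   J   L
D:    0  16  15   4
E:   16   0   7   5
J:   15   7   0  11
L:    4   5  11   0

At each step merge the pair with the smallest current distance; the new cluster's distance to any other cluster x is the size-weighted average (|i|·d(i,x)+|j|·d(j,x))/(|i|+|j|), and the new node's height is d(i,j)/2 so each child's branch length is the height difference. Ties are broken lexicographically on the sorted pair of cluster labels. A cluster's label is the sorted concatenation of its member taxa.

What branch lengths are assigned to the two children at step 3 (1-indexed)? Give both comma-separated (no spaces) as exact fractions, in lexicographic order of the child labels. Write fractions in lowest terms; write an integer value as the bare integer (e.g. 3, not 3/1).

31/8,19/8

1. join D+L (d=4) ⇒ DL; edges |D|=2, |L|=2
  updated: d(DL,E)=21/2, d(DL,J)=13
2. join E+J (d=7) ⇒ EJ; edges |E|=7/2, |J|=7/2
  updated: d(DL,EJ)=47/4
3. join DL+EJ (d=47/4) ⇒ DEJL; edges |DL|=31/8, |EJ|=19/8
final tree: ((D:2,L:2):31/8,(E:7/2,J:7/2):19/8)
total length: 69/4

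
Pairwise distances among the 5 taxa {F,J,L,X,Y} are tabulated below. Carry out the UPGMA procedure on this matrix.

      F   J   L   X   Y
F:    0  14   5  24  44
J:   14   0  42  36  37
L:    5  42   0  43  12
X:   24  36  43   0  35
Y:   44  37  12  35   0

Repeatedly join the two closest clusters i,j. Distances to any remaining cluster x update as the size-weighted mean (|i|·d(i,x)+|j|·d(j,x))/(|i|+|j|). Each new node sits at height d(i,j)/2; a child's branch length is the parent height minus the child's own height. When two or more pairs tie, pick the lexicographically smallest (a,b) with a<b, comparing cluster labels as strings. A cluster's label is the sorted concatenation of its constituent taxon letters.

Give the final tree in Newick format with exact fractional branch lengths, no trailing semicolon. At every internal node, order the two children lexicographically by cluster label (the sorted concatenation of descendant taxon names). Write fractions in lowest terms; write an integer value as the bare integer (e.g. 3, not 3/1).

((((F:5/2,L:5/2):23/2,J:14):3/2,Y:31/2):7/4,X:69/4)

iteration 1: select F,L (d=5); attach at lengths (5/2, 5/2); label the merged cluster FL
  updated: d(FL,J)=28, d(FL,X)=67/2, d(FL,Y)=28
iteration 2: select FL,J (d=28); attach at lengths (23/2, 14); label the merged cluster FJL
  updated: d(FJL,X)=103/3, d(FJL,Y)=31
iteration 3: select FJL,Y (d=31); attach at lengths (3/2, 31/2); label the merged cluster FJLY
  updated: d(FJLY,X)=69/2
iteration 4: select FJLY,X (d=69/2); attach at lengths (7/4, 69/4); label the merged cluster FJLXY
final tree: ((((F:5/2,L:5/2):23/2,J:14):3/2,Y:31/2):7/4,X:69/4)
total length: 133/2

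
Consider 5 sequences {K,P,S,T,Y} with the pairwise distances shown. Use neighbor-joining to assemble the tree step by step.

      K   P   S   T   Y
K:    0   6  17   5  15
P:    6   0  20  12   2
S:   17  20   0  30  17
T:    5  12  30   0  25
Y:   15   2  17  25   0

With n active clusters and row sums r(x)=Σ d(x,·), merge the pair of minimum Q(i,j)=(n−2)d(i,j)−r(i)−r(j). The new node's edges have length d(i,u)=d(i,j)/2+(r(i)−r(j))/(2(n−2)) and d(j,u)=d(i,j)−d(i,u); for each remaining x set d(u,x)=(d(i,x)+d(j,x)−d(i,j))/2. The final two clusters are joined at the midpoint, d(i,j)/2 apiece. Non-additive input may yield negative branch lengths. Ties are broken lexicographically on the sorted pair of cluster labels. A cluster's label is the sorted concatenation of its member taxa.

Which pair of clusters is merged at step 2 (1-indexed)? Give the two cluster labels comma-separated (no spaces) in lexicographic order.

KT,S

iteration 1: select K,T (d=5, Q=-100); attach at lengths (-7/3, 22/3); label the merged cluster KT
  updated: d(KT,P)=13/2, d(KT,S)=21, d(KT,Y)=35/2
iteration 2: select KT,S (d=21, Q=-61); attach at lengths (29/4, 55/4); label the merged cluster KST
  updated: d(KST,P)=11/4, d(KST,Y)=27/4
iteration 3: select KST,P (d=11/4, Q=-23/2); attach at lengths (15/4, -1); label the merged cluster KPST
  updated: d(KPST,Y)=3
iteration 4: select KPST,Y (d=3); attach at lengths (3/2, 3/2); label the merged cluster KPSTY
final tree: ((((K:-7/3,T:22/3):29/4,S:55/4):15/4,P:-1):3/2,Y:3/2)
total length: 127/4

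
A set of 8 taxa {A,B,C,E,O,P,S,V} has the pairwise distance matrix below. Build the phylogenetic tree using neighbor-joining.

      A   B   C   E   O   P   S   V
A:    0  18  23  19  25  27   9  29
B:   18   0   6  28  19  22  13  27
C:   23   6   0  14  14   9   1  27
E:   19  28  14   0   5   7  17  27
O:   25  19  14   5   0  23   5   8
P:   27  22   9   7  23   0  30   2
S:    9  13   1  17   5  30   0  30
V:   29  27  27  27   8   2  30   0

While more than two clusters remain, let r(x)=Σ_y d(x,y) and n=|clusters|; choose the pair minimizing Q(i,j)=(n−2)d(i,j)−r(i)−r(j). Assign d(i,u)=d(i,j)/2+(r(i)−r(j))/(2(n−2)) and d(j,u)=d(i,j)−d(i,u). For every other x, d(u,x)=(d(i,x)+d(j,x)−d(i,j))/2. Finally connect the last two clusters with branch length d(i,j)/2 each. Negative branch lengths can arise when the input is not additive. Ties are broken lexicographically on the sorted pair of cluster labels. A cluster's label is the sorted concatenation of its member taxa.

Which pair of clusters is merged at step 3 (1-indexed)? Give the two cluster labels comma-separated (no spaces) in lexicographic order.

1. join P+V (d=2, Q=-258) ⇒ PV; edges |P|=-3/2, |V|=7/2
  updated: d(A,PV)=27, d(B,PV)=47/2, d(C,PV)=17, d(E,PV)=16, d(O,PV)=29/2, d(PV,S)=29
2. join E+O (d=5, Q=-313/2) ⇒ EO; edges |E|=83/20, |O|=17/20
  updated: d(A,EO)=39/2, d(B,EO)=21, d(C,EO)=23/2, d(EO,PV)=51/4, d(EO,S)=17/2
3. join EO+PV (d=51/4, Q=-263/2) ⇒ EOPV; edges |EO|=15/8, |PV|=87/8
  updated: d(A,EOPV)=135/8, d(B,EOPV)=127/8, d(C,EOPV)=63/8, d(EOPV,S)=99/8
4. join A+S (d=9, Q=-301/4) ⇒ AS; edges |A|=39/4, |S|=-3/4
  updated: d(AS,B)=11, d(AS,C)=15/2, d(AS,EOPV)=81/8
5. join AS+EOPV (d=81/8, Q=-169/4) ⇒ AEOPSV; edges |AS|=15/4, |EOPV|=51/8
  updated: d(AEOPSV,B)=67/8, d(AEOPSV,C)=21/8
6. join AEOPSV+B (d=67/8, Q=-17) ⇒ ABEOPSV; edges |AEOPSV|=5/2, |B|=47/8
  updated: d(ABEOPSV,C)=1/8
7. join ABEOPSV+C (d=1/8) ⇒ ABCEOPSV; edges |ABEOPSV|=1/16, |C|=1/16
final tree: ((((A:39/4,S:-3/4):15/4,((E:83/20,O:17/20):15/8,(P:-3/2,V:7/2):87/8):51/8):5/2,B:47/8):1/16,C:1/16)
total length: 379/8

EO,PV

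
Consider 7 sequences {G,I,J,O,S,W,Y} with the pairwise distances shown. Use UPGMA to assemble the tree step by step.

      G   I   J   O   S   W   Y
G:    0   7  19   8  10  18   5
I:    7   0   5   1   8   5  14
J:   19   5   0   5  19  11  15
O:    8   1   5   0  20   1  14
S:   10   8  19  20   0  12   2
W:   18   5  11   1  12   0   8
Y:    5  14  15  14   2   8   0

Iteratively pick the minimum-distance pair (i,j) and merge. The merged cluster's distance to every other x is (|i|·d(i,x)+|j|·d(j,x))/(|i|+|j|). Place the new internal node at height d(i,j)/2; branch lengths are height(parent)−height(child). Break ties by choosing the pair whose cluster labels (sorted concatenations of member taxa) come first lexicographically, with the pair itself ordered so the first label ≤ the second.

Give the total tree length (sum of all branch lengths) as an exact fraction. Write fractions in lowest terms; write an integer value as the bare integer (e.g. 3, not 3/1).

1. join I+O (d=1) ⇒ IO; edges |I|=1/2, |O|=1/2
  updated: d(G,IO)=15/2, d(IO,J)=5, d(IO,S)=14, d(IO,W)=3, d(IO,Y)=14
2. join S+Y (d=2) ⇒ SY; edges |S|=1, |Y|=1
  updated: d(G,SY)=15/2, d(IO,SY)=14, d(J,SY)=17, d(SY,W)=10
3. join IO+W (d=3) ⇒ IOW; edges |IO|=1, |W|=3/2
  updated: d(G,IOW)=11, d(IOW,J)=7, d(IOW,SY)=38/3
4. join IOW+J (d=7) ⇒ IJOW; edges |IOW|=2, |J|=7/2
  updated: d(G,IJOW)=13, d(IJOW,SY)=55/4
5. join G+SY (d=15/2) ⇒ GSY; edges |G|=15/4, |SY|=11/4
  updated: d(GSY,IJOW)=27/2
6. join GSY+IJOW (d=27/2) ⇒ GIJOSWY; edges |GSY|=3, |IJOW|=13/4
final tree: ((G:15/4,(S:1,Y:1):11/4):3,(((I:1/2,O:1/2):1,W:3/2):2,J:7/2):13/4)
total length: 95/4

95/4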